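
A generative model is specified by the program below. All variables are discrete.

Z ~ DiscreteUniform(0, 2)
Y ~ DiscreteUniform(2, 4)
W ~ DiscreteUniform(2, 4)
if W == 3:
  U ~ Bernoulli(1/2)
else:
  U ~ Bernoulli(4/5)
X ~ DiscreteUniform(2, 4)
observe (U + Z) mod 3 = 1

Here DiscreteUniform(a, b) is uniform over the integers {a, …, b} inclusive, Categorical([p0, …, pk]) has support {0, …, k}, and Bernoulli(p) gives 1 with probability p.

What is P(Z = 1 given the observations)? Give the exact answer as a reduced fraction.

Enumerate traces; 54 have nonzero weight after conditioning:
  (Z=0, Y=2, W=2, U=1, X=2) weight 4/405
  (Z=0, Y=2, W=2, U=1, X=3) weight 4/405
  (Z=0, Y=2, W=2, U=1, X=4) weight 4/405
  (Z=0, Y=2, W=3, U=1, X=2) weight 1/162
  (Z=0, Y=2, W=3, U=1, X=3) weight 1/162
  (Z=0, Y=2, W=3, U=1, X=4) weight 1/162
  (Z=0, Y=2, W=4, U=1, X=2) weight 4/405
  (Z=0, Y=2, W=4, U=1, X=3) weight 4/405
  (Z=1, Y=2, W=2, U=0, X=2) weight 1/405
  … 45 more
Group by Z:
  weight(Z=0) = 7/30
  weight(Z=1) = 1/10
Total weight = 7/30 + 1/10 = 1/3
P(Z=0 | obs) = 7/30 / 1/3 = 7/10
P(Z=1 | obs) = 1/10 / 1/3 = 3/10

P(Z = 1 | obs) = 3/10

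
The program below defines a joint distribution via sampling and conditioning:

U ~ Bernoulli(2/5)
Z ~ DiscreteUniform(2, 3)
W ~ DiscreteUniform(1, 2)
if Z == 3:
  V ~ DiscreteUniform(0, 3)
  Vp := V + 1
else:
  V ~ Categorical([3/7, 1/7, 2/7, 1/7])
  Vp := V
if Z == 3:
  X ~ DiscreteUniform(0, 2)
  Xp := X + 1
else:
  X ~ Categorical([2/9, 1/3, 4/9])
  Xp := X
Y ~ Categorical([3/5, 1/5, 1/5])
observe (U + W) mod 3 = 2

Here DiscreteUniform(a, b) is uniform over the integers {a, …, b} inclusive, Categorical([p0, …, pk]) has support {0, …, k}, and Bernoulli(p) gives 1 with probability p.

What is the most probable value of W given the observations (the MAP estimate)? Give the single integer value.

argmax_v P(W = v | obs) = 2

Enumerate traces; 144 have nonzero weight after conditioning:
  (U=0, Z=2, W=2, V=0, X=0, Y=0) weight 3/350
  (U=0, Z=2, W=2, V=0, X=0, Y=1) weight 1/350
  (U=0, Z=2, W=2, V=0, X=0, Y=2) weight 1/350
  (U=0, Z=2, W=2, V=0, X=1, Y=0) weight 9/700
  (U=0, Z=2, W=2, V=0, X=1, Y=1) weight 3/700
  (U=0, Z=2, W=2, V=0, X=1, Y=2) weight 3/700
  (U=0, Z=2, W=2, V=0, X=2, Y=0) weight 3/175
  (U=0, Z=2, W=2, V=0, X=2, Y=1) weight 1/175
  (U=1, Z=2, W=1, V=0, X=0, Y=0) weight 1/175
  … 135 more
Group by W:
  weight(W=1) = 1/5
  weight(W=2) = 3/10
Total weight = 1/5 + 3/10 = 1/2
P(W=1 | obs) = 1/5 / 1/2 = 2/5
P(W=2 | obs) = 3/10 / 1/2 = 3/5
argmax = 2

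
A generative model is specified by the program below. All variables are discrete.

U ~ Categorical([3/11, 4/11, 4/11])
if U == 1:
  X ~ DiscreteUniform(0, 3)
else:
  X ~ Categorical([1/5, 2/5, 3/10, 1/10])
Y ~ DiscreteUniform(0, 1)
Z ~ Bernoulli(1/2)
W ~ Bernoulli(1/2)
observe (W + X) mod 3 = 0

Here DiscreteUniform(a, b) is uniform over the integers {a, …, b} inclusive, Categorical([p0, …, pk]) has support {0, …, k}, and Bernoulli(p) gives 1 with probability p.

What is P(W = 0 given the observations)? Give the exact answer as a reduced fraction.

Enumerate traces; 36 have nonzero weight after conditioning:
  (U=0, X=0, Y=0, Z=0, W=0) weight 3/440
  (U=0, X=0, Y=0, Z=1, W=0) weight 3/440
  (U=0, X=0, Y=1, Z=0, W=0) weight 3/440
  (U=0, X=0, Y=1, Z=1, W=0) weight 3/440
  (U=0, X=2, Y=0, Z=0, W=1) weight 9/880
  (U=0, X=2, Y=0, Z=1, W=1) weight 9/880
  (U=0, X=2, Y=1, Z=0, W=1) weight 9/880
  (U=0, X=2, Y=1, Z=1, W=1) weight 9/880
  … 28 more
Group by W:
  weight(W=0) = 41/220
  weight(W=1) = 31/220
Total weight = 41/220 + 31/220 = 18/55
P(W=0 | obs) = 41/220 / 18/55 = 41/72
P(W=1 | obs) = 31/220 / 18/55 = 31/72

P(W = 0 | obs) = 41/72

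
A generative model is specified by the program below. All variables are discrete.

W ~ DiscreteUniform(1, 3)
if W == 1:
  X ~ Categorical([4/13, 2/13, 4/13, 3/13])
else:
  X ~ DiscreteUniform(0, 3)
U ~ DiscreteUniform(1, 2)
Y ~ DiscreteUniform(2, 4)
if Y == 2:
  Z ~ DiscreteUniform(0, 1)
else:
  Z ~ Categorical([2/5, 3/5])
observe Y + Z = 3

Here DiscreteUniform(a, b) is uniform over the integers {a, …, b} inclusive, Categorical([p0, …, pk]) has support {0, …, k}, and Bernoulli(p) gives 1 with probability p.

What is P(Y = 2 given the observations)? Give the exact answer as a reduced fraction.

Enumerate traces; 48 have nonzero weight after conditioning:
  (W=1, X=0, U=1, Y=2, Z=1) weight 1/117
  (W=1, X=0, U=1, Y=3, Z=0) weight 4/585
  (W=1, X=0, U=2, Y=2, Z=1) weight 1/117
  (W=1, X=0, U=2, Y=3, Z=0) weight 4/585
  (W=1, X=1, U=1, Y=2, Z=1) weight 1/234
  (W=1, X=1, U=1, Y=3, Z=0) weight 2/585
  (W=1, X=1, U=2, Y=2, Z=1) weight 1/234
  (W=1, X=1, U=2, Y=3, Z=0) weight 2/585
  … 40 more
Group by Y:
  weight(Y=2) = 1/6
  weight(Y=3) = 2/15
Total weight = 1/6 + 2/15 = 3/10
P(Y=2 | obs) = 1/6 / 3/10 = 5/9
P(Y=3 | obs) = 2/15 / 3/10 = 4/9

P(Y = 2 | obs) = 5/9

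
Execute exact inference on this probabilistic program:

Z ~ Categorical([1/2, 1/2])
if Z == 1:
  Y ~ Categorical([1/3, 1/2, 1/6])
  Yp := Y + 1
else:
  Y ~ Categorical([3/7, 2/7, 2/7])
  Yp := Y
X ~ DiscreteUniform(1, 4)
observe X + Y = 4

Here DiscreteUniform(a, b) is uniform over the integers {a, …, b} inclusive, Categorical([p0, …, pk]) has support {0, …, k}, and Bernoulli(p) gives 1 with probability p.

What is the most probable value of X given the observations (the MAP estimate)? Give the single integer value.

argmax_v P(X = v | obs) = 3

Enumerate traces; 6 have nonzero weight after conditioning:
  (Z=0, Y=0, X=4) weight 3/56
  (Z=0, Y=1, X=3) weight 1/28
  (Z=0, Y=2, X=2) weight 1/28
  (Z=1, Y=0, X=4) weight 1/24
  (Z=1, Y=1, X=3) weight 1/16
  (Z=1, Y=2, X=2) weight 1/48
Group by X:
  weight(X=2) = 19/336
  weight(X=3) = 11/112
  weight(X=4) = 2/21
Total weight = 19/336 + 11/112 + 2/21 = 1/4
P(X=2 | obs) = 19/336 / 1/4 = 19/84
P(X=3 | obs) = 11/112 / 1/4 = 11/28
P(X=4 | obs) = 2/21 / 1/4 = 8/21
argmax = 3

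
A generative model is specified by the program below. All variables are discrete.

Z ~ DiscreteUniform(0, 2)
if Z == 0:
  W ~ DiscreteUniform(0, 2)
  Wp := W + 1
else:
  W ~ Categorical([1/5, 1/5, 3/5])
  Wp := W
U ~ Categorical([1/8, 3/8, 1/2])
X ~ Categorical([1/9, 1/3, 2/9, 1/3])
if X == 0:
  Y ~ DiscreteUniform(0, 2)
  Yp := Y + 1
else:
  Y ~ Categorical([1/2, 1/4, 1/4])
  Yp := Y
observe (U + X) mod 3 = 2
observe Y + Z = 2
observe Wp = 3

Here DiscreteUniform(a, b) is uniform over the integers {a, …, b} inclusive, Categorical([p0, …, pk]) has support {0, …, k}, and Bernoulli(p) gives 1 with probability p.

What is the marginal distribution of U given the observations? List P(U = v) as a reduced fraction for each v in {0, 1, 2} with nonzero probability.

P(U=0) = 6/85, P(U=1) = 27/85, P(U=2) = 52/85

Enumerate traces; 4 have nonzero weight after conditioning:
  (Z=0, W=2, U=0, X=2, Y=2) weight 1/1296
  (Z=0, W=2, U=1, X=1, Y=2) weight 1/288
  (Z=0, W=2, U=2, X=0, Y=2) weight 1/486
  (Z=0, W=2, U=2, X=3, Y=2) weight 1/216
Group by U:
  weight(U=0) = 1/1296
  weight(U=1) = 1/288
  weight(U=2) = 13/1944
Total weight = 1/1296 + 1/288 + 13/1944 = 85/7776
P(U=0 | obs) = 1/1296 / 85/7776 = 6/85
P(U=1 | obs) = 1/288 / 85/7776 = 27/85
P(U=2 | obs) = 13/1944 / 85/7776 = 52/85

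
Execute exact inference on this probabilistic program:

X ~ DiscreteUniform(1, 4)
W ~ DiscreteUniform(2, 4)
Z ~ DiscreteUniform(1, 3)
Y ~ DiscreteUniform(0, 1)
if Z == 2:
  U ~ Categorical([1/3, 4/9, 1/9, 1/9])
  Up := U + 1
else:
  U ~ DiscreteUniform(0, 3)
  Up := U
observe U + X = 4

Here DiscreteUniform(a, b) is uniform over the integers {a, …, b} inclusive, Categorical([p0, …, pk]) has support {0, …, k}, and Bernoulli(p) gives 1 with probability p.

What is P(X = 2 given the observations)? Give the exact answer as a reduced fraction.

P(X = 2 | obs) = 11/54

Enumerate traces; 72 have nonzero weight after conditioning:
  (X=1, W=2, Z=1, Y=0, U=3) weight 1/288
  (X=1, W=2, Z=1, Y=1, U=3) weight 1/288
  (X=1, W=2, Z=2, Y=0, U=3) weight 1/648
  (X=1, W=2, Z=2, Y=1, U=3) weight 1/648
  (X=1, W=2, Z=3, Y=0, U=3) weight 1/288
  (X=1, W=2, Z=3, Y=1, U=3) weight 1/288
  (X=1, W=3, Z=1, Y=0, U=3) weight 1/288
  (X=1, W=3, Z=1, Y=1, U=3) weight 1/288
  (X=2, W=2, Z=1, Y=0, U=2) weight 1/288
  (X=3, W=2, Z=1, Y=0, U=1) weight 1/288
  … 62 more
Group by X:
  weight(X=1) = 11/216
  weight(X=2) = 11/216
  weight(X=3) = 17/216
  weight(X=4) = 5/72
Total weight = 11/216 + 11/216 + 17/216 + 5/72 = 1/4
P(X=1 | obs) = 11/216 / 1/4 = 11/54
P(X=2 | obs) = 11/216 / 1/4 = 11/54
P(X=3 | obs) = 17/216 / 1/4 = 17/54
P(X=4 | obs) = 5/72 / 1/4 = 5/18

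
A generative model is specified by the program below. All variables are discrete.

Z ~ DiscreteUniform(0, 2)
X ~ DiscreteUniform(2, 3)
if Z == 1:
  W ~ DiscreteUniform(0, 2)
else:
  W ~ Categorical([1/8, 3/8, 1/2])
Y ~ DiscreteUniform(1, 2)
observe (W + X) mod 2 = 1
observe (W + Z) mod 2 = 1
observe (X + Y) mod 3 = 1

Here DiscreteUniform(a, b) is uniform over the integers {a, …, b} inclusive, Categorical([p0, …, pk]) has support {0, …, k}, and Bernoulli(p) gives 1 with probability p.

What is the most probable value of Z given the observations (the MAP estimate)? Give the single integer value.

Enumerate traces; 4 have nonzero weight after conditioning:
  (Z=0, X=2, W=1, Y=2) weight 1/32
  (Z=1, X=3, W=0, Y=1) weight 1/36
  (Z=1, X=3, W=2, Y=1) weight 1/36
  (Z=2, X=2, W=1, Y=2) weight 1/32
Group by Z:
  weight(Z=0) = 1/32
  weight(Z=1) = 1/18
  weight(Z=2) = 1/32
Total weight = 1/32 + 1/18 + 1/32 = 17/144
P(Z=0 | obs) = 1/32 / 17/144 = 9/34
P(Z=1 | obs) = 1/18 / 17/144 = 8/17
P(Z=2 | obs) = 1/32 / 17/144 = 9/34
argmax = 1

argmax_v P(Z = v | obs) = 1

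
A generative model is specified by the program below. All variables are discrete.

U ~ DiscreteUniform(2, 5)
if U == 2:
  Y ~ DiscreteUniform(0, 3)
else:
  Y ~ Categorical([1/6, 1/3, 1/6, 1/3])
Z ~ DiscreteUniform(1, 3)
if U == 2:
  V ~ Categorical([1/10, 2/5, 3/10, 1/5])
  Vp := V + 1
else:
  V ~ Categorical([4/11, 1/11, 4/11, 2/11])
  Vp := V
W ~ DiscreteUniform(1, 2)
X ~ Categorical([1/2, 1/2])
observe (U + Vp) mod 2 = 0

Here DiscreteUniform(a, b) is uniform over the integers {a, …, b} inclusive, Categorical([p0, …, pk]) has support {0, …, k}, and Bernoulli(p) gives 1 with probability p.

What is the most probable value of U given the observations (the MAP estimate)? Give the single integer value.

Enumerate traces; 384 have nonzero weight after conditioning:
  (U=2, Y=0, Z=1, V=1, W=1, X=0) weight 1/480
  (U=2, Y=0, Z=1, V=1, W=1, X=1) weight 1/480
  (U=2, Y=0, Z=1, V=1, W=2, X=0) weight 1/480
  (U=2, Y=0, Z=1, V=1, W=2, X=1) weight 1/480
  (U=2, Y=0, Z=1, V=3, W=1, X=0) weight 1/960
  (U=2, Y=0, Z=1, V=3, W=1, X=1) weight 1/960
  (U=2, Y=0, Z=1, V=3, W=2, X=0) weight 1/960
  (U=2, Y=0, Z=1, V=3, W=2, X=1) weight 1/960
  (U=3, Y=0, Z=1, V=1, W=1, X=0) weight 1/3168
  (U=4, Y=0, Z=1, V=0, W=1, X=0) weight 1/792
  … 374 more
Group by U:
  weight(U=2) = 3/20
  weight(U=3) = 3/44
  weight(U=4) = 2/11
  weight(U=5) = 3/44
Total weight = 3/20 + 3/44 + 2/11 + 3/44 = 103/220
P(U=2 | obs) = 3/20 / 103/220 = 33/103
P(U=3 | obs) = 3/44 / 103/220 = 15/103
P(U=4 | obs) = 2/11 / 103/220 = 40/103
P(U=5 | obs) = 3/44 / 103/220 = 15/103
argmax = 4

argmax_v P(U = v | obs) = 4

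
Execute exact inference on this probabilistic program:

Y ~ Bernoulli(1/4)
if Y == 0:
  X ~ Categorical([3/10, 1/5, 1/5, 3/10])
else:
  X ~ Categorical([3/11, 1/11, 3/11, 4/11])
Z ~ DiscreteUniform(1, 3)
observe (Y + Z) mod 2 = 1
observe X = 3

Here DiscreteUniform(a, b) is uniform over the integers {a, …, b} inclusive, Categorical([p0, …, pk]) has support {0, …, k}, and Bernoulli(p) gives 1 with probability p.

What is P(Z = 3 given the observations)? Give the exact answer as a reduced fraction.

P(Z = 3 | obs) = 99/238

Enumerate traces; 3 have nonzero weight after conditioning:
  (Y=0, X=3, Z=1) weight 3/40
  (Y=0, X=3, Z=3) weight 3/40
  (Y=1, X=3, Z=2) weight 1/33
Group by Z:
  weight(Z=1) = 3/40
  weight(Z=2) = 1/33
  weight(Z=3) = 3/40
Total weight = 3/40 + 1/33 + 3/40 = 119/660
P(Z=1 | obs) = 3/40 / 119/660 = 99/238
P(Z=2 | obs) = 1/33 / 119/660 = 20/119
P(Z=3 | obs) = 3/40 / 119/660 = 99/238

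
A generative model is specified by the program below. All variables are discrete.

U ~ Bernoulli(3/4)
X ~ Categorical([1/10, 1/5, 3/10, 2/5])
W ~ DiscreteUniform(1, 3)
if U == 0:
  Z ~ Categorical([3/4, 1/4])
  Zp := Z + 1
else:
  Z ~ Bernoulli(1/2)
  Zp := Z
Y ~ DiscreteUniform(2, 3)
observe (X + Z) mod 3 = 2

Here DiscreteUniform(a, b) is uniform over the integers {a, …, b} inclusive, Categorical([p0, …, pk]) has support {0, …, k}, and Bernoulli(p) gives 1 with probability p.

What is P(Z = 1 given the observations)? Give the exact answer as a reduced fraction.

Enumerate traces; 24 have nonzero weight after conditioning:
  (U=0, X=1, W=1, Z=1, Y=2) weight 1/480
  (U=0, X=1, W=1, Z=1, Y=3) weight 1/480
  (U=0, X=1, W=2, Z=1, Y=2) weight 1/480
  (U=0, X=1, W=2, Z=1, Y=3) weight 1/480
  (U=0, X=1, W=3, Z=1, Y=2) weight 1/480
  (U=0, X=1, W=3, Z=1, Y=3) weight 1/480
  (U=0, X=2, W=1, Z=0, Y=2) weight 3/320
  (U=0, X=2, W=1, Z=0, Y=3) weight 3/320
  … 16 more
Group by Z:
  weight(Z=0) = 27/160
  weight(Z=1) = 7/80
Total weight = 27/160 + 7/80 = 41/160
P(Z=0 | obs) = 27/160 / 41/160 = 27/41
P(Z=1 | obs) = 7/80 / 41/160 = 14/41

P(Z = 1 | obs) = 14/41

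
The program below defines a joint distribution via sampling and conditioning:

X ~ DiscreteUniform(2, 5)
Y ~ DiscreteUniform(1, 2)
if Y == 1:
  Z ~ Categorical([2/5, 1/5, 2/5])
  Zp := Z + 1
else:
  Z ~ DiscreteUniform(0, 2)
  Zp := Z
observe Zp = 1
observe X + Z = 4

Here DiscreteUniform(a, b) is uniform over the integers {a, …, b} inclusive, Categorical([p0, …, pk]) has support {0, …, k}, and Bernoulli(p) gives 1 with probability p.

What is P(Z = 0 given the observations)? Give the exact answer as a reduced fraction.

P(Z = 0 | obs) = 6/11

Enumerate traces; 2 have nonzero weight after conditioning:
  (X=3, Y=2, Z=1) weight 1/24
  (X=4, Y=1, Z=0) weight 1/20
Group by Z:
  weight(Z=0) = 1/20
  weight(Z=1) = 1/24
Total weight = 1/20 + 1/24 = 11/120
P(Z=0 | obs) = 1/20 / 11/120 = 6/11
P(Z=1 | obs) = 1/24 / 11/120 = 5/11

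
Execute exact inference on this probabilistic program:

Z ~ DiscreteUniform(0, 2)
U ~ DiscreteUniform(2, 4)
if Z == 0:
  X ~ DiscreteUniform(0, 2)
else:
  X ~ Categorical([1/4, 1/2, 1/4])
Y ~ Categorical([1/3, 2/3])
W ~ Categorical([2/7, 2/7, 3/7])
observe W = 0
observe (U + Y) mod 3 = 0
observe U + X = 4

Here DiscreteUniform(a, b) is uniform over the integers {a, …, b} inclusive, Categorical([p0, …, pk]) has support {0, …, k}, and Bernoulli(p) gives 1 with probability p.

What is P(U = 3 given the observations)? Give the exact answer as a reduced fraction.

Enumerate traces; 6 have nonzero weight after conditioning:
  (Z=0, U=2, X=2, Y=1, W=0) weight 4/567
  (Z=0, U=3, X=1, Y=0, W=0) weight 2/567
  (Z=1, U=2, X=2, Y=1, W=0) weight 1/189
  (Z=1, U=3, X=1, Y=0, W=0) weight 1/189
  (Z=2, U=2, X=2, Y=1, W=0) weight 1/189
  (Z=2, U=3, X=1, Y=0, W=0) weight 1/189
Group by U:
  weight(U=2) = 10/567
  weight(U=3) = 8/567
Total weight = 10/567 + 8/567 = 2/63
P(U=2 | obs) = 10/567 / 2/63 = 5/9
P(U=3 | obs) = 8/567 / 2/63 = 4/9

P(U = 3 | obs) = 4/9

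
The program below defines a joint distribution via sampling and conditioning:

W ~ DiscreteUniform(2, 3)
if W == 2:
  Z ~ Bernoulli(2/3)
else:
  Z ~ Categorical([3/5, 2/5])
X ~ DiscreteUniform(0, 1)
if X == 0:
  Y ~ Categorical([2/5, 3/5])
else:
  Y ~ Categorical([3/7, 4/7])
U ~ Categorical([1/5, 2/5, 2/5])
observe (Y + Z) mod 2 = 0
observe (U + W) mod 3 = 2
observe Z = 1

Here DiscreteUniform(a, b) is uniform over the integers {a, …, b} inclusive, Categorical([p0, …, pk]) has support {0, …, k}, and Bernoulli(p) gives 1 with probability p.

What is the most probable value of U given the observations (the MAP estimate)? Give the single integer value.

Enumerate traces; 4 have nonzero weight after conditioning:
  (W=2, Z=1, X=0, Y=1, U=0) weight 1/50
  (W=2, Z=1, X=1, Y=1, U=0) weight 2/105
  (W=3, Z=1, X=0, Y=1, U=2) weight 3/125
  (W=3, Z=1, X=1, Y=1, U=2) weight 4/175
Group by U:
  weight(U=0) = 41/1050
  weight(U=2) = 41/875
Total weight = 41/1050 + 41/875 = 451/5250
P(U=0 | obs) = 41/1050 / 451/5250 = 5/11
P(U=2 | obs) = 41/875 / 451/5250 = 6/11
argmax = 2

argmax_v P(U = v | obs) = 2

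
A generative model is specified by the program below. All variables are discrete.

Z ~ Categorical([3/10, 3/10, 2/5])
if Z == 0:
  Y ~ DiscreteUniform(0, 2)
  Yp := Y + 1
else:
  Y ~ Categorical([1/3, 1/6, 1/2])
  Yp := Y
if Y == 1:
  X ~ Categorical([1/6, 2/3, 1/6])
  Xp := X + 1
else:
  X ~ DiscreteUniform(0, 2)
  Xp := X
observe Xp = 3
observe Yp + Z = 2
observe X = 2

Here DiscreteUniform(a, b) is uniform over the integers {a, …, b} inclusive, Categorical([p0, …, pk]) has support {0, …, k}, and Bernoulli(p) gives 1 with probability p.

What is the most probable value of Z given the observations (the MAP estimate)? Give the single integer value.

argmax_v P(Z = v | obs) = 0

Enumerate traces; 2 have nonzero weight after conditioning:
  (Z=0, Y=1, X=2) weight 1/60
  (Z=1, Y=1, X=2) weight 1/120
Group by Z:
  weight(Z=0) = 1/60
  weight(Z=1) = 1/120
Total weight = 1/60 + 1/120 = 1/40
P(Z=0 | obs) = 1/60 / 1/40 = 2/3
P(Z=1 | obs) = 1/120 / 1/40 = 1/3
argmax = 0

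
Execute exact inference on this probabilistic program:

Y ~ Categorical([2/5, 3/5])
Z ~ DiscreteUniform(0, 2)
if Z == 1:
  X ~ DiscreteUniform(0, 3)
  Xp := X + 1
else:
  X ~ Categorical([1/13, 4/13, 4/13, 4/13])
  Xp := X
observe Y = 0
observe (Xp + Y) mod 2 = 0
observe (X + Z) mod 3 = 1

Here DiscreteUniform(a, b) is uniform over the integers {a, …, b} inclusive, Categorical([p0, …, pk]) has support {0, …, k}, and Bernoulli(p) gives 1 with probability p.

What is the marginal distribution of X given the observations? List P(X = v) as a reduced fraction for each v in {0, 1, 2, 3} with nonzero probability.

Enumerate traces; 2 have nonzero weight after conditioning:
  (Y=0, Z=1, X=3) weight 1/30
  (Y=0, Z=2, X=2) weight 8/195
Group by X:
  weight(X=2) = 8/195
  weight(X=3) = 1/30
Total weight = 8/195 + 1/30 = 29/390
P(X=2 | obs) = 8/195 / 29/390 = 16/29
P(X=3 | obs) = 1/30 / 29/390 = 13/29

P(X=2) = 16/29, P(X=3) = 13/29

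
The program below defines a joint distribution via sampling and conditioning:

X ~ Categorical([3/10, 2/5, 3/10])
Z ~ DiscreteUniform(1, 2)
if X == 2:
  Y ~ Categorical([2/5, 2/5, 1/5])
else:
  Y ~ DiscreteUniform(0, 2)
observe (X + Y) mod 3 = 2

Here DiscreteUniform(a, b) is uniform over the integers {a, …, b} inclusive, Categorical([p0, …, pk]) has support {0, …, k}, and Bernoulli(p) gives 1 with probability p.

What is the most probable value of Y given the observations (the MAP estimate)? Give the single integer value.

Enumerate traces; 6 have nonzero weight after conditioning:
  (X=0, Z=1, Y=2) weight 1/20
  (X=0, Z=2, Y=2) weight 1/20
  (X=1, Z=1, Y=1) weight 1/15
  (X=1, Z=2, Y=1) weight 1/15
  (X=2, Z=1, Y=0) weight 3/50
  (X=2, Z=2, Y=0) weight 3/50
Group by Y:
  weight(Y=0) = 3/25
  weight(Y=1) = 2/15
  weight(Y=2) = 1/10
Total weight = 3/25 + 2/15 + 1/10 = 53/150
P(Y=0 | obs) = 3/25 / 53/150 = 18/53
P(Y=1 | obs) = 2/15 / 53/150 = 20/53
P(Y=2 | obs) = 1/10 / 53/150 = 15/53
argmax = 1

argmax_v P(Y = v | obs) = 1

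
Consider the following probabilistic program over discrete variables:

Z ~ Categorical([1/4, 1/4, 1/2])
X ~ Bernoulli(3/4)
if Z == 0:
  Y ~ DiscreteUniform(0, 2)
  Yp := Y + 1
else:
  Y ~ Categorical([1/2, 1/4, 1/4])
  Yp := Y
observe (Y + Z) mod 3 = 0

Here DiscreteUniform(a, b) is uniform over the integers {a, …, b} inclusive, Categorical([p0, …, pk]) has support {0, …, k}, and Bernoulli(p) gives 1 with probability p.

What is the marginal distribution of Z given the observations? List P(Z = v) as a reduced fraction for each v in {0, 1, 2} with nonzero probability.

Enumerate traces; 6 have nonzero weight after conditioning:
  (Z=0, X=0, Y=0) weight 1/48
  (Z=0, X=1, Y=0) weight 1/16
  (Z=1, X=0, Y=2) weight 1/64
  (Z=1, X=1, Y=2) weight 3/64
  (Z=2, X=0, Y=1) weight 1/32
  (Z=2, X=1, Y=1) weight 3/32
Group by Z:
  weight(Z=0) = 1/12
  weight(Z=1) = 1/16
  weight(Z=2) = 1/8
Total weight = 1/12 + 1/16 + 1/8 = 13/48
P(Z=0 | obs) = 1/12 / 13/48 = 4/13
P(Z=1 | obs) = 1/16 / 13/48 = 3/13
P(Z=2 | obs) = 1/8 / 13/48 = 6/13

P(Z=0) = 4/13, P(Z=1) = 3/13, P(Z=2) = 6/13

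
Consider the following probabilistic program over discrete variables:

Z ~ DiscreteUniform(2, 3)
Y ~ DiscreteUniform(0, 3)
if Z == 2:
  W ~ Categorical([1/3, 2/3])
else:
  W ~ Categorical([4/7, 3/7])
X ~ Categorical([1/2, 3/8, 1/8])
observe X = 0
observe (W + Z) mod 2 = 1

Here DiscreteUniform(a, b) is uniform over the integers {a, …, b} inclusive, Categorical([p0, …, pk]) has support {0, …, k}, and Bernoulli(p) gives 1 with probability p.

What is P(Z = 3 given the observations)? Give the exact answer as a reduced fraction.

Enumerate traces; 8 have nonzero weight after conditioning:
  (Z=2, Y=0, W=1, X=0) weight 1/24
  (Z=2, Y=1, W=1, X=0) weight 1/24
  (Z=2, Y=2, W=1, X=0) weight 1/24
  (Z=2, Y=3, W=1, X=0) weight 1/24
  (Z=3, Y=0, W=0, X=0) weight 1/28
  (Z=3, Y=1, W=0, X=0) weight 1/28
  (Z=3, Y=2, W=0, X=0) weight 1/28
  (Z=3, Y=3, W=0, X=0) weight 1/28
Group by Z:
  weight(Z=2) = 1/6
  weight(Z=3) = 1/7
Total weight = 1/6 + 1/7 = 13/42
P(Z=2 | obs) = 1/6 / 13/42 = 7/13
P(Z=3 | obs) = 1/7 / 13/42 = 6/13

P(Z = 3 | obs) = 6/13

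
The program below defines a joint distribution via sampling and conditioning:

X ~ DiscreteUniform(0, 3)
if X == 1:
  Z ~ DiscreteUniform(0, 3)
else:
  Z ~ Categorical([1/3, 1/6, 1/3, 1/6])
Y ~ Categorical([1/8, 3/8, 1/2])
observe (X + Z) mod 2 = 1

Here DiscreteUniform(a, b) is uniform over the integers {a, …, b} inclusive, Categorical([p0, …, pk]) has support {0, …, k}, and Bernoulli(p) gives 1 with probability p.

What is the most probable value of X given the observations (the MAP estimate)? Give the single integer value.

Enumerate traces; 24 have nonzero weight after conditioning:
  (X=0, Z=1, Y=0) weight 1/192
  (X=0, Z=1, Y=1) weight 1/64
  (X=0, Z=1, Y=2) weight 1/48
  (X=0, Z=3, Y=0) weight 1/192
  (X=0, Z=3, Y=1) weight 1/64
  (X=0, Z=3, Y=2) weight 1/48
  (X=1, Z=0, Y=0) weight 1/128
  (X=1, Z=0, Y=1) weight 3/128
  (X=2, Z=1, Y=0) weight 1/192
  (X=3, Z=0, Y=0) weight 1/96
  … 14 more
Group by X:
  weight(X=0) = 1/12
  weight(X=1) = 1/8
  weight(X=2) = 1/12
  weight(X=3) = 1/6
Total weight = 1/12 + 1/8 + 1/12 + 1/6 = 11/24
P(X=0 | obs) = 1/12 / 11/24 = 2/11
P(X=1 | obs) = 1/8 / 11/24 = 3/11
P(X=2 | obs) = 1/12 / 11/24 = 2/11
P(X=3 | obs) = 1/6 / 11/24 = 4/11
argmax = 3

argmax_v P(X = v | obs) = 3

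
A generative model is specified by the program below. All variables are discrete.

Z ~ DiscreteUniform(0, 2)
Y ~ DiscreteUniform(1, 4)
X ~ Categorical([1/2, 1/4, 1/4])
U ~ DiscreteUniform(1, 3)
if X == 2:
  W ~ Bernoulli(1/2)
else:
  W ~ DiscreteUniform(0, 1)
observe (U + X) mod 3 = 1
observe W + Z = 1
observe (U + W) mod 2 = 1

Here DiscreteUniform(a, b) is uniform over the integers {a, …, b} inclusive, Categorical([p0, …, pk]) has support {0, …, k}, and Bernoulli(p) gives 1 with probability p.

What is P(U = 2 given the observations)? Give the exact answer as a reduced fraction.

P(U = 2 | obs) = 1/4

Enumerate traces; 12 have nonzero weight after conditioning:
  (Z=0, Y=1, X=2, U=2, W=1) weight 1/288
  (Z=0, Y=2, X=2, U=2, W=1) weight 1/288
  (Z=0, Y=3, X=2, U=2, W=1) weight 1/288
  (Z=0, Y=4, X=2, U=2, W=1) weight 1/288
  (Z=1, Y=1, X=0, U=1, W=0) weight 1/144
  (Z=1, Y=1, X=1, U=3, W=0) weight 1/288
  (Z=1, Y=2, X=0, U=1, W=0) weight 1/144
  (Z=1, Y=2, X=1, U=3, W=0) weight 1/288
  … 4 more
Group by U:
  weight(U=1) = 1/36
  weight(U=2) = 1/72
  weight(U=3) = 1/72
Total weight = 1/36 + 1/72 + 1/72 = 1/18
P(U=1 | obs) = 1/36 / 1/18 = 1/2
P(U=2 | obs) = 1/72 / 1/18 = 1/4
P(U=3 | obs) = 1/72 / 1/18 = 1/4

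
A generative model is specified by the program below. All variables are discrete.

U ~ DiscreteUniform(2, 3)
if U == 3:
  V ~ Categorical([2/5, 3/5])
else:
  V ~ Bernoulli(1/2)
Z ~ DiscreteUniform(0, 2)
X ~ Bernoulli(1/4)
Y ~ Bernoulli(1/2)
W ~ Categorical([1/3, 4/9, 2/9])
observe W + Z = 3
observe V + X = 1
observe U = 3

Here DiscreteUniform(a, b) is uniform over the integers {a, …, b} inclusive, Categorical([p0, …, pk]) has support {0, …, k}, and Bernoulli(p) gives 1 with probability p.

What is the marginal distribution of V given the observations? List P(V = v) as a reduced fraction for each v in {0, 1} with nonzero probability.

P(V=0) = 2/11, P(V=1) = 9/11

Enumerate traces; 8 have nonzero weight after conditioning:
  (U=3, V=0, Z=1, X=1, Y=0, W=2) weight 1/540
  (U=3, V=0, Z=1, X=1, Y=1, W=2) weight 1/540
  (U=3, V=0, Z=2, X=1, Y=0, W=1) weight 1/270
  (U=3, V=0, Z=2, X=1, Y=1, W=1) weight 1/270
  (U=3, V=1, Z=1, X=0, Y=0, W=2) weight 1/120
  (U=3, V=1, Z=1, X=0, Y=1, W=2) weight 1/120
  (U=3, V=1, Z=2, X=0, Y=0, W=1) weight 1/60
  (U=3, V=1, Z=2, X=0, Y=1, W=1) weight 1/60
Group by V:
  weight(V=0) = 1/90
  weight(V=1) = 1/20
Total weight = 1/90 + 1/20 = 11/180
P(V=0 | obs) = 1/90 / 11/180 = 2/11
P(V=1 | obs) = 1/20 / 11/180 = 9/11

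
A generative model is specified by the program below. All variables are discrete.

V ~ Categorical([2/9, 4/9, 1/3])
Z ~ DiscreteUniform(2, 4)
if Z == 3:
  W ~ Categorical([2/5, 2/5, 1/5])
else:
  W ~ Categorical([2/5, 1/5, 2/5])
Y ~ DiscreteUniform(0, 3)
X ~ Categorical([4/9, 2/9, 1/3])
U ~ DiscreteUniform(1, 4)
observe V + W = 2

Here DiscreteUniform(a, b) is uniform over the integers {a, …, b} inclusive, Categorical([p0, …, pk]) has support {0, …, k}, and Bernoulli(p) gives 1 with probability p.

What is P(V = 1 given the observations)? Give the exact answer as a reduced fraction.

Enumerate traces; 432 have nonzero weight after conditioning:
  (V=0, Z=2, W=2, Y=0, X=0, U=1) weight 1/1215
  (V=0, Z=2, W=2, Y=0, X=0, U=2) weight 1/1215
  (V=0, Z=2, W=2, Y=0, X=0, U=3) weight 1/1215
  (V=0, Z=2, W=2, Y=0, X=0, U=4) weight 1/1215
  (V=0, Z=2, W=2, Y=0, X=1, U=1) weight 1/2430
  (V=0, Z=2, W=2, Y=0, X=1, U=2) weight 1/2430
  (V=0, Z=2, W=2, Y=0, X=1, U=3) weight 1/2430
  (V=0, Z=2, W=2, Y=0, X=1, U=4) weight 1/2430
  (V=1, Z=2, W=1, Y=0, X=0, U=1) weight 1/1215
  (V=2, Z=2, W=0, Y=0, X=0, U=1) weight 1/810
  … 422 more
Group by V:
  weight(V=0) = 2/27
  weight(V=1) = 16/135
  weight(V=2) = 2/15
Total weight = 2/27 + 16/135 + 2/15 = 44/135
P(V=0 | obs) = 2/27 / 44/135 = 5/22
P(V=1 | obs) = 16/135 / 44/135 = 4/11
P(V=2 | obs) = 2/15 / 44/135 = 9/22

P(V = 1 | obs) = 4/11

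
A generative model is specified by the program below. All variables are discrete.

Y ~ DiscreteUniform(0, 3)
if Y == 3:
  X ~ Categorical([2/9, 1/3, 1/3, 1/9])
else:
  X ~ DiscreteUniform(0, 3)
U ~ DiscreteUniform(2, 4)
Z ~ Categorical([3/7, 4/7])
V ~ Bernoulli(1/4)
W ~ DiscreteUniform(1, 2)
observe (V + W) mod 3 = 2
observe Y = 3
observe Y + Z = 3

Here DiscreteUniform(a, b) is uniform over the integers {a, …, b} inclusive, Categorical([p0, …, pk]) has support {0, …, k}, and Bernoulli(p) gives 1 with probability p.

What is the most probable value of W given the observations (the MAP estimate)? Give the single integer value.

argmax_v P(W = v | obs) = 2

Enumerate traces; 24 have nonzero weight after conditioning:
  (Y=3, X=0, U=2, Z=0, V=0, W=2) weight 1/336
  (Y=3, X=0, U=2, Z=0, V=1, W=1) weight 1/1008
  (Y=3, X=0, U=3, Z=0, V=0, W=2) weight 1/336
  (Y=3, X=0, U=3, Z=0, V=1, W=1) weight 1/1008
  (Y=3, X=0, U=4, Z=0, V=0, W=2) weight 1/336
  (Y=3, X=0, U=4, Z=0, V=1, W=1) weight 1/1008
  (Y=3, X=1, U=2, Z=0, V=0, W=2) weight 1/224
  (Y=3, X=1, U=2, Z=0, V=1, W=1) weight 1/672
  … 16 more
Group by W:
  weight(W=1) = 3/224
  weight(W=2) = 9/224
Total weight = 3/224 + 9/224 = 3/56
P(W=1 | obs) = 3/224 / 3/56 = 1/4
P(W=2 | obs) = 9/224 / 3/56 = 3/4
argmax = 2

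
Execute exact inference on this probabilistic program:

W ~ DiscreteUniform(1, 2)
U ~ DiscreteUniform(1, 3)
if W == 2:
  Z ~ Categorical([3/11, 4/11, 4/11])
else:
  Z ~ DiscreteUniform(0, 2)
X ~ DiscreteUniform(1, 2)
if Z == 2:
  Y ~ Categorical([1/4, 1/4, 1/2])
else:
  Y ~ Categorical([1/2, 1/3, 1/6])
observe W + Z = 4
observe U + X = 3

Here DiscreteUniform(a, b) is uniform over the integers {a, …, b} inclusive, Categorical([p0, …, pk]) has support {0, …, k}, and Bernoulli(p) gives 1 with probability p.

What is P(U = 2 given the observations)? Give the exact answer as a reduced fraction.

P(U = 2 | obs) = 1/2

Enumerate traces; 6 have nonzero weight after conditioning:
  (W=2, U=1, Z=2, X=2, Y=0) weight 1/132
  (W=2, U=1, Z=2, X=2, Y=1) weight 1/132
  (W=2, U=1, Z=2, X=2, Y=2) weight 1/66
  (W=2, U=2, Z=2, X=1, Y=0) weight 1/132
  (W=2, U=2, Z=2, X=1, Y=1) weight 1/132
  (W=2, U=2, Z=2, X=1, Y=2) weight 1/66
Group by U:
  weight(U=1) = 1/33
  weight(U=2) = 1/33
Total weight = 1/33 + 1/33 = 2/33
P(U=1 | obs) = 1/33 / 2/33 = 1/2
P(U=2 | obs) = 1/33 / 2/33 = 1/2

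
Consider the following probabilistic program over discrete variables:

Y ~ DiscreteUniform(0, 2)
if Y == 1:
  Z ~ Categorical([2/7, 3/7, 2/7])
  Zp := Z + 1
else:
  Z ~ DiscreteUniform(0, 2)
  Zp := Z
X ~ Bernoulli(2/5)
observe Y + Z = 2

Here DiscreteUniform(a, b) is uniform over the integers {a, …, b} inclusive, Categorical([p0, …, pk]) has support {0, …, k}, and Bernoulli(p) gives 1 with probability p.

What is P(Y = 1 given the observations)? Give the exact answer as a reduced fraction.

Enumerate traces; 6 have nonzero weight after conditioning:
  (Y=0, Z=2, X=0) weight 1/15
  (Y=0, Z=2, X=1) weight 2/45
  (Y=1, Z=1, X=0) weight 3/35
  (Y=1, Z=1, X=1) weight 2/35
  (Y=2, Z=0, X=0) weight 1/15
  (Y=2, Z=0, X=1) weight 2/45
Group by Y:
  weight(Y=0) = 1/9
  weight(Y=1) = 1/7
  weight(Y=2) = 1/9
Total weight = 1/9 + 1/7 + 1/9 = 23/63
P(Y=0 | obs) = 1/9 / 23/63 = 7/23
P(Y=1 | obs) = 1/7 / 23/63 = 9/23
P(Y=2 | obs) = 1/9 / 23/63 = 7/23

P(Y = 1 | obs) = 9/23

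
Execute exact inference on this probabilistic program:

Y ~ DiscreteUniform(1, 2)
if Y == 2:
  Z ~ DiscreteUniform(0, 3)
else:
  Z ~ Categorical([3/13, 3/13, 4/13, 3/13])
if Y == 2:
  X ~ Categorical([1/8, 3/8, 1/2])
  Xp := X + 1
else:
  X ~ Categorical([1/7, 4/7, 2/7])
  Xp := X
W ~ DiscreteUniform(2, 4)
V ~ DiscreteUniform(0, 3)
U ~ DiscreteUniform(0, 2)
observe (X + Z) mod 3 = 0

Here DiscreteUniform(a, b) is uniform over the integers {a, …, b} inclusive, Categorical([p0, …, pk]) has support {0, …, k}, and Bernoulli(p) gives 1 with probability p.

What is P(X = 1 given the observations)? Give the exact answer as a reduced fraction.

Enumerate traces; 288 have nonzero weight after conditioning:
  (Y=1, Z=0, X=0, W=2, V=0, U=0) weight 1/2184
  (Y=1, Z=0, X=0, W=2, V=0, U=1) weight 1/2184
  (Y=1, Z=0, X=0, W=2, V=0, U=2) weight 1/2184
  (Y=1, Z=0, X=0, W=2, V=1, U=0) weight 1/2184
  (Y=1, Z=0, X=0, W=2, V=1, U=1) weight 1/2184
  (Y=1, Z=0, X=0, W=2, V=1, U=2) weight 1/2184
  (Y=1, Z=0, X=0, W=2, V=2, U=0) weight 1/2184
  (Y=1, Z=0, X=0, W=2, V=2, U=1) weight 1/2184
  (Y=1, Z=1, X=2, W=2, V=0, U=0) weight 1/1092
  (Y=1, Z=2, X=1, W=2, V=0, U=0) weight 2/819
  … 278 more
Group by X:
  weight(X=0) = 187/2912
  weight(X=1) = 785/5824
  weight(X=2) = 139/1456
Total weight = 187/2912 + 785/5824 + 139/1456 = 245/832
P(X=0 | obs) = 187/2912 / 245/832 = 374/1715
P(X=1 | obs) = 785/5824 / 245/832 = 157/343
P(X=2 | obs) = 139/1456 / 245/832 = 556/1715

P(X = 1 | obs) = 157/343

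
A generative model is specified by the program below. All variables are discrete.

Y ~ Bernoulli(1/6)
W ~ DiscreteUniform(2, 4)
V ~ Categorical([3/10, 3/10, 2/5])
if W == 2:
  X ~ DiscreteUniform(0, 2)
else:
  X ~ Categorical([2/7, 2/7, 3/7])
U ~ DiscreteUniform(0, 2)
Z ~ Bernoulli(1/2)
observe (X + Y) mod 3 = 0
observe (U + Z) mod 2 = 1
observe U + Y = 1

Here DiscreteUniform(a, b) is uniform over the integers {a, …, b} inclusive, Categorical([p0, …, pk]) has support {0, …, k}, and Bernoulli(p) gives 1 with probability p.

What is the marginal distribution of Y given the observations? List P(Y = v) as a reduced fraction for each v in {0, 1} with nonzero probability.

Enumerate traces; 18 have nonzero weight after conditioning:
  (Y=0, W=2, V=0, X=0, U=1, Z=0) weight 1/216
  (Y=0, W=2, V=1, X=0, U=1, Z=0) weight 1/216
  (Y=0, W=2, V=2, X=0, U=1, Z=0) weight 1/162
  (Y=0, W=3, V=0, X=0, U=1, Z=0) weight 1/252
  (Y=0, W=3, V=1, X=0, U=1, Z=0) weight 1/252
  (Y=0, W=3, V=2, X=0, U=1, Z=0) weight 1/189
  (Y=0, W=4, V=0, X=0, U=1, Z=0) weight 1/252
  (Y=0, W=4, V=1, X=0, U=1, Z=0) weight 1/252
  (Y=1, W=2, V=0, X=2, U=0, Z=1) weight 1/1080
  … 9 more
Group by Y:
  weight(Y=0) = 95/2268
  weight(Y=1) = 25/2268
Total weight = 95/2268 + 25/2268 = 10/189
P(Y=0 | obs) = 95/2268 / 10/189 = 19/24
P(Y=1 | obs) = 25/2268 / 10/189 = 5/24

P(Y=0) = 19/24, P(Y=1) = 5/24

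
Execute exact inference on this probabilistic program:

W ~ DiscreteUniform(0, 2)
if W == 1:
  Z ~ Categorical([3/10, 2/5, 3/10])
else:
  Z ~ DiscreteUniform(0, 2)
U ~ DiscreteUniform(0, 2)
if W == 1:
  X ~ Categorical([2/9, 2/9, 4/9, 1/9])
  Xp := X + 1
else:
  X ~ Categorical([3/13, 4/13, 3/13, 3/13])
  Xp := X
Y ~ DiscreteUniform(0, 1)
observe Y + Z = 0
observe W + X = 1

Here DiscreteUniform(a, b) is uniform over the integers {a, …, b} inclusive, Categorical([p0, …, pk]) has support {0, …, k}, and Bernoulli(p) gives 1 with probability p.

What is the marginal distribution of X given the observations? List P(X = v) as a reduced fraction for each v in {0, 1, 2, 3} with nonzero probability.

P(X=0) = 13/33, P(X=1) = 20/33

Enumerate traces; 6 have nonzero weight after conditioning:
  (W=0, Z=0, U=0, X=1, Y=0) weight 2/351
  (W=0, Z=0, U=1, X=1, Y=0) weight 2/351
  (W=0, Z=0, U=2, X=1, Y=0) weight 2/351
  (W=1, Z=0, U=0, X=0, Y=0) weight 1/270
  (W=1, Z=0, U=1, X=0, Y=0) weight 1/270
  (W=1, Z=0, U=2, X=0, Y=0) weight 1/270
Group by X:
  weight(X=0) = 1/90
  weight(X=1) = 2/117
Total weight = 1/90 + 2/117 = 11/390
P(X=0 | obs) = 1/90 / 11/390 = 13/33
P(X=1 | obs) = 2/117 / 11/390 = 20/33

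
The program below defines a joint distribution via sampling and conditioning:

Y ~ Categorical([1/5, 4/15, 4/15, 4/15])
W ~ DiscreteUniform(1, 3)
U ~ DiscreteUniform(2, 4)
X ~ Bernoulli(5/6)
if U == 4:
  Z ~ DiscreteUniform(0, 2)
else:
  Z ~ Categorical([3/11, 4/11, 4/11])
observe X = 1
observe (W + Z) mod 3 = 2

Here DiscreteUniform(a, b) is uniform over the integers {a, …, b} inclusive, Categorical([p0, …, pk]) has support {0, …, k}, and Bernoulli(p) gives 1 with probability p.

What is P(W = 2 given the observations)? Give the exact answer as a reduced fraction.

Enumerate traces; 36 have nonzero weight after conditioning:
  (Y=0, W=1, U=2, X=1, Z=1) weight 2/297
  (Y=0, W=1, U=3, X=1, Z=1) weight 2/297
  (Y=0, W=1, U=4, X=1, Z=1) weight 1/162
  (Y=0, W=2, U=2, X=1, Z=0) weight 1/198
  (Y=0, W=2, U=3, X=1, Z=0) weight 1/198
  (Y=0, W=2, U=4, X=1, Z=0) weight 1/162
  (Y=0, W=3, U=2, X=1, Z=2) weight 2/297
  (Y=0, W=3, U=3, X=1, Z=2) weight 2/297
  … 28 more
Group by W:
  weight(W=1) = 175/1782
  weight(W=2) = 145/1782
  weight(W=3) = 175/1782
Total weight = 175/1782 + 145/1782 + 175/1782 = 5/18
P(W=1 | obs) = 175/1782 / 5/18 = 35/99
P(W=2 | obs) = 145/1782 / 5/18 = 29/99
P(W=3 | obs) = 175/1782 / 5/18 = 35/99

P(W = 2 | obs) = 29/99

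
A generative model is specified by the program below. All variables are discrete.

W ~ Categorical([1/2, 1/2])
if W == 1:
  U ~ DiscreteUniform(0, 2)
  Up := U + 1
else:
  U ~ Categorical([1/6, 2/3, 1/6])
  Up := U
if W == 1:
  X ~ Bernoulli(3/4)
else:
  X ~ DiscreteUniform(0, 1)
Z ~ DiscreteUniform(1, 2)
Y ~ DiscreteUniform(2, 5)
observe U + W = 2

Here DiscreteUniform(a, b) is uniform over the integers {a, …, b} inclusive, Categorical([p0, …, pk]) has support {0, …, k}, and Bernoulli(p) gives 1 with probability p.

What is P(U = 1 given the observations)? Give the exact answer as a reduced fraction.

P(U = 1 | obs) = 2/3

Enumerate traces; 32 have nonzero weight after conditioning:
  (W=0, U=2, X=0, Z=1, Y=2) weight 1/192
  (W=0, U=2, X=0, Z=1, Y=3) weight 1/192
  (W=0, U=2, X=0, Z=1, Y=4) weight 1/192
  (W=0, U=2, X=0, Z=1, Y=5) weight 1/192
  (W=0, U=2, X=0, Z=2, Y=2) weight 1/192
  (W=0, U=2, X=0, Z=2, Y=3) weight 1/192
  (W=0, U=2, X=0, Z=2, Y=4) weight 1/192
  (W=0, U=2, X=0, Z=2, Y=5) weight 1/192
  (W=1, U=1, X=0, Z=1, Y=2) weight 1/192
  … 23 more
Group by U:
  weight(U=1) = 1/6
  weight(U=2) = 1/12
Total weight = 1/6 + 1/12 = 1/4
P(U=1 | obs) = 1/6 / 1/4 = 2/3
P(U=2 | obs) = 1/12 / 1/4 = 1/3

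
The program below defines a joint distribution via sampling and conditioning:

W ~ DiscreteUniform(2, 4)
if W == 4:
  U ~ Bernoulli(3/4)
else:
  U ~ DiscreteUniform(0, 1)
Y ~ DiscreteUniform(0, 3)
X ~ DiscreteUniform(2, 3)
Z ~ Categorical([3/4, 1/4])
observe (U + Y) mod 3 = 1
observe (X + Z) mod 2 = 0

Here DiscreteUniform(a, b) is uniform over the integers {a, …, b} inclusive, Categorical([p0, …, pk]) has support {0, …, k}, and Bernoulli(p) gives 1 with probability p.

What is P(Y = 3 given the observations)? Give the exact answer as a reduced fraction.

P(Y = 3 | obs) = 7/19

Enumerate traces; 18 have nonzero weight after conditioning:
  (W=2, U=0, Y=1, X=2, Z=0) weight 1/64
  (W=2, U=0, Y=1, X=3, Z=1) weight 1/192
  (W=2, U=1, Y=0, X=2, Z=0) weight 1/64
  (W=2, U=1, Y=0, X=3, Z=1) weight 1/192
  (W=2, U=1, Y=3, X=2, Z=0) weight 1/64
  (W=2, U=1, Y=3, X=3, Z=1) weight 1/192
  (W=3, U=0, Y=1, X=2, Z=0) weight 1/64
  (W=3, U=0, Y=1, X=3, Z=1) weight 1/192
  … 10 more
Group by Y:
  weight(Y=0) = 7/96
  weight(Y=1) = 5/96
  weight(Y=3) = 7/96
Total weight = 7/96 + 5/96 + 7/96 = 19/96
P(Y=0 | obs) = 7/96 / 19/96 = 7/19
P(Y=1 | obs) = 5/96 / 19/96 = 5/19
P(Y=3 | obs) = 7/96 / 19/96 = 7/19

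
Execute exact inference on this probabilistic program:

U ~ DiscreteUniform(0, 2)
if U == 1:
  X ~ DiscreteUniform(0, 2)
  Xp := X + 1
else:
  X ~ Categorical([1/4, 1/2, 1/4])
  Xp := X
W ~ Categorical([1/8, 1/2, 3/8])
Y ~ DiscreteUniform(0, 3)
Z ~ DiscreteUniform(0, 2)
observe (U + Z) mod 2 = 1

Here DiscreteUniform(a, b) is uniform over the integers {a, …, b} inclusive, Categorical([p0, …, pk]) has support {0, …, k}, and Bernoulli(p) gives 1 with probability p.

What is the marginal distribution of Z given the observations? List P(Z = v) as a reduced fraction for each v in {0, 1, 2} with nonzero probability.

P(Z=0) = 1/4, P(Z=1) = 1/2, P(Z=2) = 1/4

Enumerate traces; 144 have nonzero weight after conditioning:
  (U=0, X=0, W=0, Y=0, Z=1) weight 1/1152
  (U=0, X=0, W=0, Y=1, Z=1) weight 1/1152
  (U=0, X=0, W=0, Y=2, Z=1) weight 1/1152
  (U=0, X=0, W=0, Y=3, Z=1) weight 1/1152
  (U=0, X=0, W=1, Y=0, Z=1) weight 1/288
  (U=0, X=0, W=1, Y=1, Z=1) weight 1/288
  (U=0, X=0, W=1, Y=2, Z=1) weight 1/288
  (U=0, X=0, W=1, Y=3, Z=1) weight 1/288
  (U=1, X=0, W=0, Y=0, Z=0) weight 1/864
  (U=1, X=0, W=0, Y=0, Z=2) weight 1/864
  … 134 more
Group by Z:
  weight(Z=0) = 1/9
  weight(Z=1) = 2/9
  weight(Z=2) = 1/9
Total weight = 1/9 + 2/9 + 1/9 = 4/9
P(Z=0 | obs) = 1/9 / 4/9 = 1/4
P(Z=1 | obs) = 2/9 / 4/9 = 1/2
P(Z=2 | obs) = 1/9 / 4/9 = 1/4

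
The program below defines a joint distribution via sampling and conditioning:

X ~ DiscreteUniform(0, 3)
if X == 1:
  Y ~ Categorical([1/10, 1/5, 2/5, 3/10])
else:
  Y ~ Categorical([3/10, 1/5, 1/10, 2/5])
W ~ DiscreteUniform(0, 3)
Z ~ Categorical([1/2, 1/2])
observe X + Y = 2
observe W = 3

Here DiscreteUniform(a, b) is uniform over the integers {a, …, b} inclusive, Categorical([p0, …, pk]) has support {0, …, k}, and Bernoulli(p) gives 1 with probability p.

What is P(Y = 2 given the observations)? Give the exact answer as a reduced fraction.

P(Y = 2 | obs) = 1/6

Enumerate traces; 6 have nonzero weight after conditioning:
  (X=0, Y=2, W=3, Z=0) weight 1/320
  (X=0, Y=2, W=3, Z=1) weight 1/320
  (X=1, Y=1, W=3, Z=0) weight 1/160
  (X=1, Y=1, W=3, Z=1) weight 1/160
  (X=2, Y=0, W=3, Z=0) weight 3/320
  (X=2, Y=0, W=3, Z=1) weight 3/320
Group by Y:
  weight(Y=0) = 3/160
  weight(Y=1) = 1/80
  weight(Y=2) = 1/160
Total weight = 3/160 + 1/80 + 1/160 = 3/80
P(Y=0 | obs) = 3/160 / 3/80 = 1/2
P(Y=1 | obs) = 1/80 / 3/80 = 1/3
P(Y=2 | obs) = 1/160 / 3/80 = 1/6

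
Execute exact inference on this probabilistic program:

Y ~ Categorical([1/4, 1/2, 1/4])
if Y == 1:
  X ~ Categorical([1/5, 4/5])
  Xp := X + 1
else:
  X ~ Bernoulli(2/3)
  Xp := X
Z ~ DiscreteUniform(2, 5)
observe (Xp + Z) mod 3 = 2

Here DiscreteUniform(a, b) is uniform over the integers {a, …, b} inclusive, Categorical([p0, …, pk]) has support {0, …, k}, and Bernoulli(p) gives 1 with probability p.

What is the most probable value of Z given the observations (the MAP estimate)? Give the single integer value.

argmax_v P(Z = v | obs) = 4

Enumerate traces; 8 have nonzero weight after conditioning:
  (Y=0, X=0, Z=2) weight 1/48
  (Y=0, X=0, Z=5) weight 1/48
  (Y=0, X=1, Z=4) weight 1/24
  (Y=1, X=0, Z=4) weight 1/40
  (Y=1, X=1, Z=3) weight 1/10
  (Y=2, X=0, Z=2) weight 1/48
  (Y=2, X=0, Z=5) weight 1/48
  (Y=2, X=1, Z=4) weight 1/24
Group by Z:
  weight(Z=2) = 1/24
  weight(Z=3) = 1/10
  weight(Z=4) = 13/120
  weight(Z=5) = 1/24
Total weight = 1/24 + 1/10 + 13/120 + 1/24 = 7/24
P(Z=2 | obs) = 1/24 / 7/24 = 1/7
P(Z=3 | obs) = 1/10 / 7/24 = 12/35
P(Z=4 | obs) = 13/120 / 7/24 = 13/35
P(Z=5 | obs) = 1/24 / 7/24 = 1/7
argmax = 4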